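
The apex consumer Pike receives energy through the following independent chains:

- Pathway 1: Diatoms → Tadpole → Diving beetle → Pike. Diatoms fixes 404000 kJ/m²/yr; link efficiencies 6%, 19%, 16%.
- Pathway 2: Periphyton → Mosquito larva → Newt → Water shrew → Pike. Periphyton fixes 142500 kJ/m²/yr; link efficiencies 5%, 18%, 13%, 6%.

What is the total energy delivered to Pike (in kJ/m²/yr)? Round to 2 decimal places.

746.90 kJ/m²/yr

Pathway 1: 404000 × 0.06 × 0.19 × 0.16 = 736.896 kJ/m²/yr
Pathway 2: 142500 × 0.05 × 0.18 × 0.13 × 0.06 = 10.0035 kJ/m²/yr
Total at Pike: 736.896 + 10.0035 = 746.8995 kJ/m²/yr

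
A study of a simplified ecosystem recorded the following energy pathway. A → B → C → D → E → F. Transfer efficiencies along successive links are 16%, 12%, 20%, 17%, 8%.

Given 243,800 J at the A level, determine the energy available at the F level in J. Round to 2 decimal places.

12.73 J

B: 243800 × 0.16 = 39008 J
C: 39008 × 0.12 = 4680.96 J
D: 4680.96 × 0.2 = 936.192 J
E: 936.192 × 0.17 = 159.15264 J
F: 159.15264 × 0.08 = 12.7322112 J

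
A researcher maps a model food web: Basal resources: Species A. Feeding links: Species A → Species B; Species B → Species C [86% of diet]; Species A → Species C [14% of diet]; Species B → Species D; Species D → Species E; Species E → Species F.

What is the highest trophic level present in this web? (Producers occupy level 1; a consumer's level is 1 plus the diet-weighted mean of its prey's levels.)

Species B: 1 + 1 = 2
Species C: 1 + (0.86×2 + 0.14×1) = 2.86
Species D: 1 + 2 = 3
Species E: 1 + 3 = 4
Species F: 1 + 4 = 5

5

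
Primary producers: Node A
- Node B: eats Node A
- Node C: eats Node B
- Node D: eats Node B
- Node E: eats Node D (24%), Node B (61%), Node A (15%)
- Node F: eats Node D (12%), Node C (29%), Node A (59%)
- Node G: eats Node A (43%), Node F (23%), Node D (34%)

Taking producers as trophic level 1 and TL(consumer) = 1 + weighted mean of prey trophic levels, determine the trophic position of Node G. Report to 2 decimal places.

Node B: 1 + 1 = 2
Node C: 1 + 2 = 3
Node D: 1 + 2 = 3
Node E: 1 + (0.24×3 + 0.61×2 + 0.15×1) = 3.09
Node F: 1 + (0.12×3 + 0.29×3 + 0.59×1) = 2.82
Node G: 1 + (0.43×1 + 0.23×2.82 + 0.34×3) = 3.0986

3.10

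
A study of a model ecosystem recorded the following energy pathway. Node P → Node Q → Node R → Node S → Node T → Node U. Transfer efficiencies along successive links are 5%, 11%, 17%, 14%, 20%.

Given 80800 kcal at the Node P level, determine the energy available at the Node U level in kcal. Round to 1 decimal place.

2.1 kcal

Node Q: 80800 × 0.05 = 4040 kcal
Node R: 4040 × 0.11 = 444.4 kcal
Node S: 444.4 × 0.17 = 75.548 kcal
Node T: 75.548 × 0.14 = 10.57672 kcal
Node U: 10.57672 × 0.2 = 2.115344 kcal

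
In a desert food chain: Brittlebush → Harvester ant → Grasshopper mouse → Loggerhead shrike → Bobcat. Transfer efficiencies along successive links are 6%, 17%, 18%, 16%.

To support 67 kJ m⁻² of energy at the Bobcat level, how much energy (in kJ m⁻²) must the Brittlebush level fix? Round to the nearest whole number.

Cumulative transfer efficiency: 0.06 × 0.17 × 0.18 × 0.16 = 0.00029376
Brittlebush energy = 67 / 0.00029376 = 228077 kJ m⁻²

228077 kJ m⁻²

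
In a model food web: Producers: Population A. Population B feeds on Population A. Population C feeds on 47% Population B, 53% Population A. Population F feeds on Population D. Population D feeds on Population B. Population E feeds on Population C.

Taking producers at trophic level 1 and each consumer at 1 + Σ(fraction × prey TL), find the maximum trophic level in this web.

4

Population B: 1 + 1 = 2
Population C: 1 + (0.47×2 + 0.53×1) = 2.47
Population D: 1 + 2 = 3
Population E: 1 + 2.47 = 3.47
Population F: 1 + 3 = 4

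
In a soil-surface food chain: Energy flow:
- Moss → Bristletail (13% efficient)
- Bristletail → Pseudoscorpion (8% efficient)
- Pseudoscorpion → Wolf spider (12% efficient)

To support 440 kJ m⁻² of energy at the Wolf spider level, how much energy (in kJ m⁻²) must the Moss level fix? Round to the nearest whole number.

Cumulative transfer efficiency: 0.13 × 0.08 × 0.12 = 0.001248
Moss energy = 440 / 0.001248 = 352564 kJ m⁻²

352564 kJ m⁻²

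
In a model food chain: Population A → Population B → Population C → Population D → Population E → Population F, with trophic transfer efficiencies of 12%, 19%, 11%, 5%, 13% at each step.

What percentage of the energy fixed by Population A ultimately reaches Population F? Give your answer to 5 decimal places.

0.00163%

Product of link efficiencies: 0.12 × 0.19 × 0.11 × 0.05 × 0.13 = 0.000016302
As a percentage: 0.000016302 × 100 = 0.00163%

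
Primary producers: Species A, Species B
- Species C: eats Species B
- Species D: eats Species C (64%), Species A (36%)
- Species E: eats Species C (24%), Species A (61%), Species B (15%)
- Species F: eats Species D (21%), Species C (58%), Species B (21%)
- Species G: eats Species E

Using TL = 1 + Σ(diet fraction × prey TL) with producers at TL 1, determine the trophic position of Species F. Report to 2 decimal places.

Species C: 1 + 1 = 2
Species D: 1 + (0.64×2 + 0.36×1) = 2.64
Species E: 1 + (0.24×2 + 0.61×1 + 0.15×1) = 2.24
Species F: 1 + (0.21×2.64 + 0.58×2 + 0.21×1) = 2.9244
Species G: 1 + 2.24 = 3.24

2.92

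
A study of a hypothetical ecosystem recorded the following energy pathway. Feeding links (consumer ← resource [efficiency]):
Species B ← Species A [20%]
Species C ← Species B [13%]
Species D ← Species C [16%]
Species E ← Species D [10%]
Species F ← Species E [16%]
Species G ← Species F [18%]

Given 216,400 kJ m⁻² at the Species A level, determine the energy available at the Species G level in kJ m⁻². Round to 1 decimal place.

Species B: 216400 × 0.2 = 43280 kJ m⁻²
Species C: 43280 × 0.13 = 5626.4 kJ m⁻²
Species D: 5626.4 × 0.16 = 900.224 kJ m⁻²
Species E: 900.224 × 0.1 = 90.0224 kJ m⁻²
Species F: 90.0224 × 0.16 = 14.403584 kJ m⁻²
Species G: 14.403584 × 0.18 = 2.59264512 kJ m⁻²

2.6 kJ m⁻²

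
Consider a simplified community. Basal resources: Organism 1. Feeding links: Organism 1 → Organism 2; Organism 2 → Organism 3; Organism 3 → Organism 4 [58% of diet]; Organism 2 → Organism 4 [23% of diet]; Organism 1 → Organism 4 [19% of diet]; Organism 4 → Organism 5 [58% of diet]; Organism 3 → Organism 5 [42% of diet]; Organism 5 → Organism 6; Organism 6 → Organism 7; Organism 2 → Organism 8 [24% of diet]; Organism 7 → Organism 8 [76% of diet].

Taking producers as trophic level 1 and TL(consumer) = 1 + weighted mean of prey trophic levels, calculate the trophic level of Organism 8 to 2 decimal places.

Organism 2: 1 + 1 = 2
Organism 3: 1 + 2 = 3
Organism 4: 1 + (0.58×3 + 0.23×2 + 0.19×1) = 3.39
Organism 5: 1 + (0.58×3.39 + 0.42×3) = 4.2262
Organism 6: 1 + 4.2262 = 5.2262
Organism 7: 1 + 5.2262 = 6.2262
Organism 8: 1 + (0.24×2 + 0.76×6.2262) = 6.211912

6.21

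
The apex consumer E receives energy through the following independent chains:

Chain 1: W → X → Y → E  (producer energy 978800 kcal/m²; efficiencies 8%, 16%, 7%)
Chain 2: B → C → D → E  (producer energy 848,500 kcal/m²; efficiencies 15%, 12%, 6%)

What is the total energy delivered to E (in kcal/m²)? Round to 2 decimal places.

1793.38 kcal/m²

Chain 1: 978800 × 0.08 × 0.16 × 0.07 = 877.0048 kcal/m²
Chain 2: 848500 × 0.15 × 0.12 × 0.06 = 916.38 kcal/m²
Total at E: 877.0048 + 916.38 = 1793.3848 kcal/m²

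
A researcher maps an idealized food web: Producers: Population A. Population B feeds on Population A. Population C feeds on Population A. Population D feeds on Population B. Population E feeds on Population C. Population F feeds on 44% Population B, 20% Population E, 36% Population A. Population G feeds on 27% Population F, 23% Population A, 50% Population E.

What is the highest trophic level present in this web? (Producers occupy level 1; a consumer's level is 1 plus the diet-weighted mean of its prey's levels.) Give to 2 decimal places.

3.50

Population B: 1 + 1 = 2
Population C: 1 + 1 = 2
Population D: 1 + 2 = 3
Population E: 1 + 2 = 3
Population F: 1 + (0.44×2 + 0.2×3 + 0.36×1) = 2.84
Population G: 1 + (0.27×2.84 + 0.23×1 + 0.5×3) = 3.4968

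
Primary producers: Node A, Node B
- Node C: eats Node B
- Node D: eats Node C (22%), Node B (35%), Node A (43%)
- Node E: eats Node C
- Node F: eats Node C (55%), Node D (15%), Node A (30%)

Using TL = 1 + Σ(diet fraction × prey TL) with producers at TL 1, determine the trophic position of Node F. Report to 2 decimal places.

Node C: 1 + 1 = 2
Node D: 1 + (0.22×2 + 0.35×1 + 0.43×1) = 2.22
Node E: 1 + 2 = 3
Node F: 1 + (0.55×2 + 0.15×2.22 + 0.3×1) = 2.733

2.73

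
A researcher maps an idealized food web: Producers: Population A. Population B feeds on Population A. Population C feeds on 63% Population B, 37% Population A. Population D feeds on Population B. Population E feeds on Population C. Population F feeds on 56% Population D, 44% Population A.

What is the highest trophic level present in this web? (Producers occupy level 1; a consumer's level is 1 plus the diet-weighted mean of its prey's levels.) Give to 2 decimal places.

Population B: 1 + 1 = 2
Population C: 1 + (0.63×2 + 0.37×1) = 2.63
Population D: 1 + 2 = 3
Population E: 1 + 2.63 = 3.63
Population F: 1 + (0.56×3 + 0.44×1) = 3.12

3.63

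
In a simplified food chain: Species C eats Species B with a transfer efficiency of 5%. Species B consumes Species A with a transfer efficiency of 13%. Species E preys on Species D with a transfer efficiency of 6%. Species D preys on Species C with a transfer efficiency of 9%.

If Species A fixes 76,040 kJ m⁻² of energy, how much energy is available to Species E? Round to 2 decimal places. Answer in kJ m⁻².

2.67 kJ m⁻²

Species B: 76040 × 0.13 = 9885.2 kJ m⁻²
Species C: 9885.2 × 0.05 = 494.26 kJ m⁻²
Species D: 494.26 × 0.09 = 44.4834 kJ m⁻²
Species E: 44.4834 × 0.06 = 2.669004 kJ m⁻²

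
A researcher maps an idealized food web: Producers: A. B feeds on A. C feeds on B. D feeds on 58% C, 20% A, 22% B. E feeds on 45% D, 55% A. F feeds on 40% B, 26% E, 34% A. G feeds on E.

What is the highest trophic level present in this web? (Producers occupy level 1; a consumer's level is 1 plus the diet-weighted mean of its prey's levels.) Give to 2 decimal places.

B: 1 + 1 = 2
C: 1 + 2 = 3
D: 1 + (0.58×3 + 0.2×1 + 0.22×2) = 3.38
E: 1 + (0.45×3.38 + 0.55×1) = 3.071
F: 1 + (0.4×2 + 0.26×3.071 + 0.34×1) = 2.93846
G: 1 + 3.071 = 4.071

4.07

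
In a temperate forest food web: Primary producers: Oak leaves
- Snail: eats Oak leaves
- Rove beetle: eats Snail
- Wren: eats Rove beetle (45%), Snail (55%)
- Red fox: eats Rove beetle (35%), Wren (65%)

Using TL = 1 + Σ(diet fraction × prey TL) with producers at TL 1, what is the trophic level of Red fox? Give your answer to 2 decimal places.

4.29

Snail: 1 + 1 = 2
Rove beetle: 1 + 2 = 3
Wren: 1 + (0.45×3 + 0.55×2) = 3.45
Red fox: 1 + (0.35×3 + 0.65×3.45) = 4.2925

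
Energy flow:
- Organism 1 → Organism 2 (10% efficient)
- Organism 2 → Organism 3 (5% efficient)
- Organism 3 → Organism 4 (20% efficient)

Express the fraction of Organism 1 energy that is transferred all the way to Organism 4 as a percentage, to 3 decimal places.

0.100%

Product of link efficiencies: 0.1 × 0.05 × 0.2 = 0.001
As a percentage: 0.001 × 100 = 0.100%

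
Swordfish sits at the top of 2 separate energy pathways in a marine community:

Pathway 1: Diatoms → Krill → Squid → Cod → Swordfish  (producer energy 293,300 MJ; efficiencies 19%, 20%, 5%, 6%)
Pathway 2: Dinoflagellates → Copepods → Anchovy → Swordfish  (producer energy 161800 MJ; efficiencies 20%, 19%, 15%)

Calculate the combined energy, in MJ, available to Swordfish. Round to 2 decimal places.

955.70 MJ

Pathway 1: 293300 × 0.19 × 0.2 × 0.05 × 0.06 = 33.4362 MJ
Pathway 2: 161800 × 0.2 × 0.19 × 0.15 = 922.26 MJ
Total at Swordfish: 33.4362 + 922.26 = 955.6962 MJ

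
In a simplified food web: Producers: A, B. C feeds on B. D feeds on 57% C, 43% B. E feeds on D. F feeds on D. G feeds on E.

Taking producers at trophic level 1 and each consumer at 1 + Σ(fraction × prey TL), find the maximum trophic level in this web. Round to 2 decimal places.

C: 1 + 1 = 2
D: 1 + (0.57×2 + 0.43×1) = 2.57
E: 1 + 2.57 = 3.57
F: 1 + 2.57 = 3.57
G: 1 + 3.57 = 4.57

4.57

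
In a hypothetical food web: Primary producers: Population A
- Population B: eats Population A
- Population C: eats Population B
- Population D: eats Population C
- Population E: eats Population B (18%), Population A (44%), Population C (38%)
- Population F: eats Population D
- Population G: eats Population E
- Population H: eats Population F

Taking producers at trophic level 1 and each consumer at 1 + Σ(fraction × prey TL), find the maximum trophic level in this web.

Population B: 1 + 1 = 2
Population C: 1 + 2 = 3
Population D: 1 + 3 = 4
Population E: 1 + (0.18×2 + 0.44×1 + 0.38×3) = 2.94
Population F: 1 + 4 = 5
Population G: 1 + 2.94 = 3.94
Population H: 1 + 5 = 6

6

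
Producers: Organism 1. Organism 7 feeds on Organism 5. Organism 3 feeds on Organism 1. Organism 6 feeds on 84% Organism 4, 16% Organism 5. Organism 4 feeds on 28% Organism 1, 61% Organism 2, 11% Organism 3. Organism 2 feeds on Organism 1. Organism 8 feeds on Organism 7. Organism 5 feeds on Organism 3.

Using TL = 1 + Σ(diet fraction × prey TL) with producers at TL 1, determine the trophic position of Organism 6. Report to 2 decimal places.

3.76

Organism 2: 1 + 1 = 2
Organism 3: 1 + 1 = 2
Organism 4: 1 + (0.28×1 + 0.61×2 + 0.11×2) = 2.72
Organism 5: 1 + 2 = 3
Organism 6: 1 + (0.84×2.72 + 0.16×3) = 3.7648
Organism 7: 1 + 3 = 4
Organism 8: 1 + 4 = 5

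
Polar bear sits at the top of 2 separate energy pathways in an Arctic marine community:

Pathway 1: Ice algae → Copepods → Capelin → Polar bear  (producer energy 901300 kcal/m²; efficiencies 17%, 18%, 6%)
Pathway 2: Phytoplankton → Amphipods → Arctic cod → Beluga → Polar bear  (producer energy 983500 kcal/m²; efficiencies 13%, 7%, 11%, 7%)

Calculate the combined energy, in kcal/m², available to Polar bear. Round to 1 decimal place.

Pathway 1: 901300 × 0.17 × 0.18 × 0.06 = 1654.7868 kcal/m²
Pathway 2: 983500 × 0.13 × 0.07 × 0.11 × 0.07 = 68.913845 kcal/m²
Total at Polar bear: 1654.7868 + 68.913845 = 1723.700645 kcal/m²

1723.7 kcal/m²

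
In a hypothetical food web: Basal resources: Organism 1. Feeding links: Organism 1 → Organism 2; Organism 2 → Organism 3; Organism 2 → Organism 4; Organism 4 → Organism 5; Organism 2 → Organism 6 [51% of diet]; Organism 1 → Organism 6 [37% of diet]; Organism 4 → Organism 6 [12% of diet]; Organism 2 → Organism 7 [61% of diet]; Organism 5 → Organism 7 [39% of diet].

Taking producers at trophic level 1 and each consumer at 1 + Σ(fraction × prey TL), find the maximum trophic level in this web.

Organism 2: 1 + 1 = 2
Organism 3: 1 + 2 = 3
Organism 4: 1 + 2 = 3
Organism 5: 1 + 3 = 4
Organism 6: 1 + (0.51×2 + 0.37×1 + 0.12×3) = 2.75
Organism 7: 1 + (0.61×2 + 0.39×4) = 3.78

4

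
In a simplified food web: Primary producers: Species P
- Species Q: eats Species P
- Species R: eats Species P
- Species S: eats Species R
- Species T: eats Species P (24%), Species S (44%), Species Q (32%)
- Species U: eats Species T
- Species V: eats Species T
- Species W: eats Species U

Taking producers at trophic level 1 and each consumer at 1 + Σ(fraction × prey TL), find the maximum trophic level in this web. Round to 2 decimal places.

5.20

Species Q: 1 + 1 = 2
Species R: 1 + 1 = 2
Species S: 1 + 2 = 3
Species T: 1 + (0.24×1 + 0.44×3 + 0.32×2) = 3.2
Species U: 1 + 3.2 = 4.2
Species V: 1 + 3.2 = 4.2
Species W: 1 + 4.2 = 5.2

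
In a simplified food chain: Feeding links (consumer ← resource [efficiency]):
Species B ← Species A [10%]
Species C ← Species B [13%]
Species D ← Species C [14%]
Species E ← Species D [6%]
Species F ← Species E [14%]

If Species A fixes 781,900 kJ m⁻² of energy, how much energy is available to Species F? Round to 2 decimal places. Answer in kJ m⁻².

11.95 kJ m⁻²

Species B: 781900 × 0.1 = 78190 kJ m⁻²
Species C: 78190 × 0.13 = 10164.7 kJ m⁻²
Species D: 10164.7 × 0.14 = 1423.058 kJ m⁻²
Species E: 1423.058 × 0.06 = 85.38348 kJ m⁻²
Species F: 85.38348 × 0.14 = 11.9536872 kJ m⁻²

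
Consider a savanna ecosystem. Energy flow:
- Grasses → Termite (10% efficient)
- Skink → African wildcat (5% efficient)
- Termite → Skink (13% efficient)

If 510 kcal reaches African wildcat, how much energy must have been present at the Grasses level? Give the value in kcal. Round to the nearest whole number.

784615 kcal

Cumulative transfer efficiency: 0.1 × 0.13 × 0.05 = 0.00065
Grasses energy = 510 / 0.00065 = 784615 kcal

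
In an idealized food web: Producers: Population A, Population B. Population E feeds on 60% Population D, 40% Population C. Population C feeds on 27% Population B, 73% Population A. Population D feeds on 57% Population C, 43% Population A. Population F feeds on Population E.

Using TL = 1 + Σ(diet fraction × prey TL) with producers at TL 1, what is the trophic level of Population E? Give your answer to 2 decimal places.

Population C: 1 + (0.27×1 + 0.73×1) = 2
Population D: 1 + (0.57×2 + 0.43×1) = 2.57
Population E: 1 + (0.6×2.57 + 0.4×2) = 3.342
Population F: 1 + 3.342 = 4.342

3.34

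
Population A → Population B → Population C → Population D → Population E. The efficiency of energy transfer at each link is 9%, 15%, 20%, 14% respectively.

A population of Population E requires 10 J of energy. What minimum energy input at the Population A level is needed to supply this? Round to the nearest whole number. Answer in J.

Cumulative transfer efficiency: 0.09 × 0.15 × 0.2 × 0.14 = 0.000378
Population A energy = 10 / 0.000378 = 26455 J

26455 J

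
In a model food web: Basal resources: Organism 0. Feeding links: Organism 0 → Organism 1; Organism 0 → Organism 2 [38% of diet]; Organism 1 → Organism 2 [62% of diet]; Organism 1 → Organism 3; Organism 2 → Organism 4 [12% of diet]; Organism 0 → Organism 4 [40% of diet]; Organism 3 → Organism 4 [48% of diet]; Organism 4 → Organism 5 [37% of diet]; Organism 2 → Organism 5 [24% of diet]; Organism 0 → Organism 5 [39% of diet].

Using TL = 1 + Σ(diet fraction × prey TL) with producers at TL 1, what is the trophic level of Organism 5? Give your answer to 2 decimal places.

Organism 1: 1 + 1 = 2
Organism 2: 1 + (0.38×1 + 0.62×2) = 2.62
Organism 3: 1 + 2 = 3
Organism 4: 1 + (0.12×2.62 + 0.4×1 + 0.48×3) = 3.1544
Organism 5: 1 + (0.37×3.1544 + 0.24×2.62 + 0.39×1) = 3.185928

3.19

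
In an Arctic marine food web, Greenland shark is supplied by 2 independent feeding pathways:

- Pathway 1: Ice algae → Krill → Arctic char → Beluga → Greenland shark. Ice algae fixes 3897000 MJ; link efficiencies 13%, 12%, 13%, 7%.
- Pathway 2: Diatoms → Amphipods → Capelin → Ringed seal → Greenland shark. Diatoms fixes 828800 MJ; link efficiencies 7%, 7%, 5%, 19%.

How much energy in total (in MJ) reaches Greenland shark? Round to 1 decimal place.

Pathway 1: 3897000 × 0.13 × 0.12 × 0.13 × 0.07 = 553.21812 MJ
Pathway 2: 828800 × 0.07 × 0.07 × 0.05 × 0.19 = 38.58064 MJ
Total at Greenland shark: 553.21812 + 38.58064 = 591.79876 MJ

591.8 MJ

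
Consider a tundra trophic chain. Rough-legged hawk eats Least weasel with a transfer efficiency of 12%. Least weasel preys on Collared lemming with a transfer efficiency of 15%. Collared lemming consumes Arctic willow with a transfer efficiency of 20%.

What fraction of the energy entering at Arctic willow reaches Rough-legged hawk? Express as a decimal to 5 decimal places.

Product of link efficiencies: 0.2 × 0.15 × 0.12 = 0.0036

0.00360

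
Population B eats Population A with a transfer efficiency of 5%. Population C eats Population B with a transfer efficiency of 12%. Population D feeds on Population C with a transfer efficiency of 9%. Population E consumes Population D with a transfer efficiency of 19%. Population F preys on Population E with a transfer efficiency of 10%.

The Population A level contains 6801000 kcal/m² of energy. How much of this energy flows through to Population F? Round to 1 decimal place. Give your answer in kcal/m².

Population B: 6801000 × 0.05 = 340050 kcal/m²
Population C: 340050 × 0.12 = 40806 kcal/m²
Population D: 40806 × 0.09 = 3672.54 kcal/m²
Population E: 3672.54 × 0.19 = 697.7826 kcal/m²
Population F: 697.7826 × 0.1 = 69.77826 kcal/m²

69.8 kcal/m²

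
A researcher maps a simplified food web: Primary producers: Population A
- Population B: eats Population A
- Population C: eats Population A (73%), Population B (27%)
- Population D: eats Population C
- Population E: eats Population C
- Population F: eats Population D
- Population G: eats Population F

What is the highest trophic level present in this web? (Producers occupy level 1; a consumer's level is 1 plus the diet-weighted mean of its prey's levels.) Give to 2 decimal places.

5.27

Population B: 1 + 1 = 2
Population C: 1 + (0.73×1 + 0.27×2) = 2.27
Population D: 1 + 2.27 = 3.27
Population E: 1 + 2.27 = 3.27
Population F: 1 + 3.27 = 4.27
Population G: 1 + 4.27 = 5.27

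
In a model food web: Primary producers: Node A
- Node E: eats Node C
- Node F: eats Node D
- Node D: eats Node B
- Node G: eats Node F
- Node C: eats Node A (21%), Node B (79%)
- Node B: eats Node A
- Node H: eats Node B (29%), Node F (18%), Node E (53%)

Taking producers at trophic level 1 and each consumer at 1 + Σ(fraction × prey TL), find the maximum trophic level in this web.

5

Node B: 1 + 1 = 2
Node C: 1 + (0.21×1 + 0.79×2) = 2.79
Node D: 1 + 2 = 3
Node E: 1 + 2.79 = 3.79
Node F: 1 + 3 = 4
Node G: 1 + 4 = 5
Node H: 1 + (0.29×2 + 0.18×4 + 0.53×3.79) = 4.3087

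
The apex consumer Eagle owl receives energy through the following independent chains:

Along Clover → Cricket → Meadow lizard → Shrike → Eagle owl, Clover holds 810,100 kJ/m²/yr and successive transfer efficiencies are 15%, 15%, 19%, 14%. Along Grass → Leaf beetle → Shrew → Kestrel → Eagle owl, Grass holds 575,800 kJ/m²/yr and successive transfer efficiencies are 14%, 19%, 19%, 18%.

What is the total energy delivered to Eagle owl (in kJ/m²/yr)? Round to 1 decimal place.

1008.7 kJ/m²/yr

Via Clover: 810100 × 0.15 × 0.15 × 0.19 × 0.14 = 484.84485 kJ/m²/yr
Via Grass: 575800 × 0.14 × 0.19 × 0.19 × 0.18 = 523.816776 kJ/m²/yr
Total at Eagle owl: 484.84485 + 523.816776 = 1008.661626 kJ/m²/yr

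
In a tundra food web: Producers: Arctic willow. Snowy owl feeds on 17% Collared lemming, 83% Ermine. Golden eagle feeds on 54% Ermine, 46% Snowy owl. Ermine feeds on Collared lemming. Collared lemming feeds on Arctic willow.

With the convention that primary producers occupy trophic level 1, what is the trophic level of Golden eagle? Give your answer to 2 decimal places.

Collared lemming: 1 + 1 = 2
Ermine: 1 + 2 = 3
Snowy owl: 1 + (0.17×2 + 0.83×3) = 3.83
Golden eagle: 1 + (0.54×3 + 0.46×3.83) = 4.3818

4.38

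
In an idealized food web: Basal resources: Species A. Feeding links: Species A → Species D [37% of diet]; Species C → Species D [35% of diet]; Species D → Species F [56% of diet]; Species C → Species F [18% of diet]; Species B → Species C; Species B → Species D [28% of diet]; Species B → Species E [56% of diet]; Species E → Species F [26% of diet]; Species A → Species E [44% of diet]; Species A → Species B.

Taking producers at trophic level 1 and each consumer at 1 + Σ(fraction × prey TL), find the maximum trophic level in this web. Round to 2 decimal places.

3.87

Species B: 1 + 1 = 2
Species C: 1 + 2 = 3
Species D: 1 + (0.35×3 + 0.37×1 + 0.28×2) = 2.98
Species E: 1 + (0.44×1 + 0.56×2) = 2.56
Species F: 1 + (0.26×2.56 + 0.56×2.98 + 0.18×3) = 3.8744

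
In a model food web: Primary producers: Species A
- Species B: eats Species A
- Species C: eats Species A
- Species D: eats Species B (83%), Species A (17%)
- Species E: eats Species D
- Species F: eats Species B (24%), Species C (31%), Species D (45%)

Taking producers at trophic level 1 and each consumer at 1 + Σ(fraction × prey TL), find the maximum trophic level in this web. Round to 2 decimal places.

Species B: 1 + 1 = 2
Species C: 1 + 1 = 2
Species D: 1 + (0.83×2 + 0.17×1) = 2.83
Species E: 1 + 2.83 = 3.83
Species F: 1 + (0.24×2 + 0.31×2 + 0.45×2.83) = 3.3735

3.83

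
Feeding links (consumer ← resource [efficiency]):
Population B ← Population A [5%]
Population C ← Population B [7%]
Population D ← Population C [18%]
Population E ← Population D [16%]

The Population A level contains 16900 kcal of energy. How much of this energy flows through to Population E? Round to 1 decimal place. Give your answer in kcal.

Population B: 16900 × 0.05 = 845 kcal
Population C: 845 × 0.07 = 59.15 kcal
Population D: 59.15 × 0.18 = 10.647 kcal
Population E: 10.647 × 0.16 = 1.70352 kcal

1.7 kcal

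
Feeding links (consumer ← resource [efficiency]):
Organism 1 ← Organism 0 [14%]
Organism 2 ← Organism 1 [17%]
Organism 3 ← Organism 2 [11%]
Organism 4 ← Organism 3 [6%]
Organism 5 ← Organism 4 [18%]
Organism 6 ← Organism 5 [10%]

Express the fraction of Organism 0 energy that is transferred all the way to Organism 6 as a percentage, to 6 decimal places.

Product of link efficiencies: 0.14 × 0.17 × 0.11 × 0.06 × 0.18 × 0.1 = 0.00000282744
As a percentage: 0.00000282744 × 100 = 0.000283%

0.000283%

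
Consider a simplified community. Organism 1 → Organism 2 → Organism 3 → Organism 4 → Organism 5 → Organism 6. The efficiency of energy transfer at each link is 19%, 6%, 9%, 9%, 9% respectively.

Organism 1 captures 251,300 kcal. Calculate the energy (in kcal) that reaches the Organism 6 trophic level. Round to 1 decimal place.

Organism 2: 251300 × 0.19 = 47747 kcal
Organism 3: 47747 × 0.06 = 2864.82 kcal
Organism 4: 2864.82 × 0.09 = 257.8338 kcal
Organism 5: 257.8338 × 0.09 = 23.205042 kcal
Organism 6: 23.205042 × 0.09 = 2.08845378 kcal

2.1 kcal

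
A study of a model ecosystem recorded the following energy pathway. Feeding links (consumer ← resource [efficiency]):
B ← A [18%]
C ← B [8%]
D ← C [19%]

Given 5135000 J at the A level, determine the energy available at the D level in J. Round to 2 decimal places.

B: 5135000 × 0.18 = 924300 J
C: 924300 × 0.08 = 73944 J
D: 73944 × 0.19 = 14049.36 J

14049.36 J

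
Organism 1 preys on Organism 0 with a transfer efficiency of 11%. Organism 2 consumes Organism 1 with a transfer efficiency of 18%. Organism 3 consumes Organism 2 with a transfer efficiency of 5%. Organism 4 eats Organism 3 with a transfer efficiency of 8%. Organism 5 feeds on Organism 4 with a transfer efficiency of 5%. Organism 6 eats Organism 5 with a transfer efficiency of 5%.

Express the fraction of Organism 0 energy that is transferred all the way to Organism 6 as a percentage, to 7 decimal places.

0.0000198%

Product of link efficiencies: 0.11 × 0.18 × 0.05 × 0.08 × 0.05 × 0.05 = 0.000000198
As a percentage: 0.000000198 × 100 = 0.0000198%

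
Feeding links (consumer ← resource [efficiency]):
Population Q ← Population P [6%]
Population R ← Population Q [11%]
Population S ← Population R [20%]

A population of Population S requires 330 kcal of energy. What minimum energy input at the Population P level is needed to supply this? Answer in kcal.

250000 kcal

Cumulative transfer efficiency: 0.06 × 0.11 × 0.2 = 0.00132
Population P energy = 330 / 0.00132 = 250000 kcal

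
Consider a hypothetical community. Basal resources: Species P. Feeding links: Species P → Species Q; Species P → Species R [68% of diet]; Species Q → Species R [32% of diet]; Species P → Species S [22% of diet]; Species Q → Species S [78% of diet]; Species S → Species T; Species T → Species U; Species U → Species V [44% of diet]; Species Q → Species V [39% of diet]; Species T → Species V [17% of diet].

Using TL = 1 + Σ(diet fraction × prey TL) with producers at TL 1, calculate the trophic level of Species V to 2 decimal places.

4.53

Species Q: 1 + 1 = 2
Species R: 1 + (0.68×1 + 0.32×2) = 2.32
Species S: 1 + (0.22×1 + 0.78×2) = 2.78
Species T: 1 + 2.78 = 3.78
Species U: 1 + 3.78 = 4.78
Species V: 1 + (0.44×4.78 + 0.39×2 + 0.17×3.78) = 4.5258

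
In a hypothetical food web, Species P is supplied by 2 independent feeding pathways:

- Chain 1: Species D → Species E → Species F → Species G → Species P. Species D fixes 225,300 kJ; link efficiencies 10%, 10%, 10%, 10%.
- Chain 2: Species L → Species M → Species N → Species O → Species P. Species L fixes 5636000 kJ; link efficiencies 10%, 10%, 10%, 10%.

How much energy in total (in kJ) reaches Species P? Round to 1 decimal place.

Chain 1: 225300 × 0.1 × 0.1 × 0.1 × 0.1 = 22.53 kJ
Chain 2: 5636000 × 0.1 × 0.1 × 0.1 × 0.1 = 563.6 kJ
Total at Species P: 22.53 + 563.6 = 586.13 kJ

586.1 kJ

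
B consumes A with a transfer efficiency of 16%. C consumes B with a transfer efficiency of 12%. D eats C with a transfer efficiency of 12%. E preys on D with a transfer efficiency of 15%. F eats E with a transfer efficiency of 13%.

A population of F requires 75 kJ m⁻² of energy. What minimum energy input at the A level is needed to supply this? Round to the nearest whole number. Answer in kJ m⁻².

Cumulative transfer efficiency: 0.16 × 0.12 × 0.12 × 0.15 × 0.13 = 0.000044928
A energy = 75 / 0.000044928 = 1669338 kJ m⁻²

1669338 kJ m⁻²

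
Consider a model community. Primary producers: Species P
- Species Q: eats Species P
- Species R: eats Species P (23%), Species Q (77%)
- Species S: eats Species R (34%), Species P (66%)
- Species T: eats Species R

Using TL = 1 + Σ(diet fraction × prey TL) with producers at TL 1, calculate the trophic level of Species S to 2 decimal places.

2.60

Species Q: 1 + 1 = 2
Species R: 1 + (0.23×1 + 0.77×2) = 2.77
Species S: 1 + (0.34×2.77 + 0.66×1) = 2.6018
Species T: 1 + 2.77 = 3.77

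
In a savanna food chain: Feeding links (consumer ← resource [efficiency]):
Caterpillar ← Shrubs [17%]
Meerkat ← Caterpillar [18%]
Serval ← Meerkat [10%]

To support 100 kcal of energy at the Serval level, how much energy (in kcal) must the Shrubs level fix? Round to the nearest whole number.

32680 kcal

Cumulative transfer efficiency: 0.17 × 0.18 × 0.1 = 0.00306
Shrubs energy = 100 / 0.00306 = 32680 kcal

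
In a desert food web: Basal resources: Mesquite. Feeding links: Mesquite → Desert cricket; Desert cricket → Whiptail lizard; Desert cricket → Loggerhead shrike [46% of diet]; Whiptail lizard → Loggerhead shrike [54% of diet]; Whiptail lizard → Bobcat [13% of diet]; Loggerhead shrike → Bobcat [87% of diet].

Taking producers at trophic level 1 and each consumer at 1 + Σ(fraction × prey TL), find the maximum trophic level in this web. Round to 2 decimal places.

4.47

Desert cricket: 1 + 1 = 2
Whiptail lizard: 1 + 2 = 3
Loggerhead shrike: 1 + (0.46×2 + 0.54×3) = 3.54
Bobcat: 1 + (0.13×3 + 0.87×3.54) = 4.4698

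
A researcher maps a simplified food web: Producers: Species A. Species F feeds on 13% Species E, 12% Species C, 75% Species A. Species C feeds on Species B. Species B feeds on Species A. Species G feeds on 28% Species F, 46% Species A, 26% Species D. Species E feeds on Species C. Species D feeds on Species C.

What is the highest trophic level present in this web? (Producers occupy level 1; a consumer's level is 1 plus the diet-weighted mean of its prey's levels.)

4

Species B: 1 + 1 = 2
Species C: 1 + 2 = 3
Species D: 1 + 3 = 4
Species E: 1 + 3 = 4
Species F: 1 + (0.13×4 + 0.12×3 + 0.75×1) = 2.63
Species G: 1 + (0.28×2.63 + 0.46×1 + 0.26×4) = 3.2364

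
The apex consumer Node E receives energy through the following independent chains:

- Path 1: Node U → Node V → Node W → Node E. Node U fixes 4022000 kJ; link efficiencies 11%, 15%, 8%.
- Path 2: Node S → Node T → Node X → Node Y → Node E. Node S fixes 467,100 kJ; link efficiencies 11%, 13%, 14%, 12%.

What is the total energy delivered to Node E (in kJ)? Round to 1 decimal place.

Path 1: 4022000 × 0.11 × 0.15 × 0.08 = 5309.04 kJ
Path 2: 467100 × 0.11 × 0.13 × 0.14 × 0.12 = 112.216104 kJ
Total at Node E: 5309.04 + 112.216104 = 5421.256104 kJ

5421.3 kJ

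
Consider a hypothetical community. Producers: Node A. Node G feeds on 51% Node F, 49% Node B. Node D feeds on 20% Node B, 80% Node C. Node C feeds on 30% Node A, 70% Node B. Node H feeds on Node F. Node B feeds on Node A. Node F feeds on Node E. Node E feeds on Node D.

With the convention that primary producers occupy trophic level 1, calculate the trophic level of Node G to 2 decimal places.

4.82

Node B: 1 + 1 = 2
Node C: 1 + (0.3×1 + 0.7×2) = 2.7
Node D: 1 + (0.2×2 + 0.8×2.7) = 3.56
Node E: 1 + 3.56 = 4.56
Node F: 1 + 4.56 = 5.56
Node G: 1 + (0.51×5.56 + 0.49×2) = 4.8156
Node H: 1 + 5.56 = 6.56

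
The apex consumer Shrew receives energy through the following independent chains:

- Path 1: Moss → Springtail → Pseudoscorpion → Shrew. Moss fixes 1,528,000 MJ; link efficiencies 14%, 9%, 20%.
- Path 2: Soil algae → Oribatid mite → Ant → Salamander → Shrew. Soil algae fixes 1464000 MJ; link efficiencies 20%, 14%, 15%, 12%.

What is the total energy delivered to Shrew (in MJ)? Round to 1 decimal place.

4588.4 MJ

Path 1: 1528000 × 0.14 × 0.09 × 0.2 = 3850.56 MJ
Path 2: 1464000 × 0.2 × 0.14 × 0.15 × 0.12 = 737.856 MJ
Total at Shrew: 3850.56 + 737.856 = 4588.416 MJ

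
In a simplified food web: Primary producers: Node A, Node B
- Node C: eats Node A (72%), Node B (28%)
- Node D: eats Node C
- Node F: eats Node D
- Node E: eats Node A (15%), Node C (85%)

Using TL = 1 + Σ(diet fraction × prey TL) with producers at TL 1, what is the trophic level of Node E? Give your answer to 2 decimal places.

Node C: 1 + (0.72×1 + 0.28×1) = 2
Node D: 1 + 2 = 3
Node E: 1 + (0.15×1 + 0.85×2) = 2.85
Node F: 1 + 3 = 4

2.85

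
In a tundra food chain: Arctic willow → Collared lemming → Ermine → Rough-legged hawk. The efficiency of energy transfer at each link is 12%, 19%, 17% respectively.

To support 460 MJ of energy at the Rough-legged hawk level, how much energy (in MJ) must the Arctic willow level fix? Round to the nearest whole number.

118679 MJ

Cumulative transfer efficiency: 0.12 × 0.19 × 0.17 = 0.003876
Arctic willow energy = 460 / 0.003876 = 118679 MJ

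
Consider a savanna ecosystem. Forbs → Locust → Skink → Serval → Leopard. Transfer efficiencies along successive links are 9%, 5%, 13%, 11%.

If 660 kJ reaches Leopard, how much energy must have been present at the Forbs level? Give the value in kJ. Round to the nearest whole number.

10256410 kJ

Cumulative transfer efficiency: 0.09 × 0.05 × 0.13 × 0.11 = 0.00006435
Forbs energy = 660 / 0.00006435 = 10256410 kJ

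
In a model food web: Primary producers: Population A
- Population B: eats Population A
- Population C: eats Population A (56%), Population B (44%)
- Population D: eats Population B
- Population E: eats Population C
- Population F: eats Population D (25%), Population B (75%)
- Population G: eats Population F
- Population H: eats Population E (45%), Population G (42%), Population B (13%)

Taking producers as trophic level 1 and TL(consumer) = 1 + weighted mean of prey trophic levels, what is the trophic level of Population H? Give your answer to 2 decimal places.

4.59

Population B: 1 + 1 = 2
Population C: 1 + (0.56×1 + 0.44×2) = 2.44
Population D: 1 + 2 = 3
Population E: 1 + 2.44 = 3.44
Population F: 1 + (0.25×3 + 0.75×2) = 3.25
Population G: 1 + 3.25 = 4.25
Population H: 1 + (0.45×3.44 + 0.42×4.25 + 0.13×2) = 4.593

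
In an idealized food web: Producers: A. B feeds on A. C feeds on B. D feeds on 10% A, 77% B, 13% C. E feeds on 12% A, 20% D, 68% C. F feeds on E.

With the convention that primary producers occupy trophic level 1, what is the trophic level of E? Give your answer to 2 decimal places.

3.77

B: 1 + 1 = 2
C: 1 + 2 = 3
D: 1 + (0.1×1 + 0.77×2 + 0.13×3) = 3.03
E: 1 + (0.12×1 + 0.2×3.03 + 0.68×3) = 3.766
F: 1 + 3.766 = 4.766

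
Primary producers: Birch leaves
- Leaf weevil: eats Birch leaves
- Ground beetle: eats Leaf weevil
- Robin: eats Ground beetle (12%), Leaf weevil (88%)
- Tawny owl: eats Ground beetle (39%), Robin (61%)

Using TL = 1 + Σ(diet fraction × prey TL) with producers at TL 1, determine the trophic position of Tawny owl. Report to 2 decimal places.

4.07

Leaf weevil: 1 + 1 = 2
Ground beetle: 1 + 2 = 3
Robin: 1 + (0.12×3 + 0.88×2) = 3.12
Tawny owl: 1 + (0.39×3 + 0.61×3.12) = 4.0732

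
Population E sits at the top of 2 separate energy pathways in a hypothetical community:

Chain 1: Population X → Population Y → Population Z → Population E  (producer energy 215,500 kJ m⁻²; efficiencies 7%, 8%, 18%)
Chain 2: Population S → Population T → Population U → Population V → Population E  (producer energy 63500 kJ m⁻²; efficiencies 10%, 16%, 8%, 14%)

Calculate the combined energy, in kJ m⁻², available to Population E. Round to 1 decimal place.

Chain 1: 215500 × 0.07 × 0.08 × 0.18 = 217.224 kJ m⁻²
Chain 2: 63500 × 0.1 × 0.16 × 0.08 × 0.14 = 11.3792 kJ m⁻²
Total at Population E: 217.224 + 11.3792 = 228.6032 kJ m⁻²

228.6 kJ m⁻²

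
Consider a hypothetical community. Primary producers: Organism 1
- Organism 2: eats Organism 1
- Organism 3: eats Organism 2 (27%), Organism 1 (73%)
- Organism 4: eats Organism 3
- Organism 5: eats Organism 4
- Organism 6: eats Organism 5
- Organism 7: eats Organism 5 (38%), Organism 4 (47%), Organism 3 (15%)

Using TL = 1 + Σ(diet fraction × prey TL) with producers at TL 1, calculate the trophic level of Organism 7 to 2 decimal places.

4.50

Organism 2: 1 + 1 = 2
Organism 3: 1 + (0.27×2 + 0.73×1) = 2.27
Organism 4: 1 + 2.27 = 3.27
Organism 5: 1 + 3.27 = 4.27
Organism 6: 1 + 4.27 = 5.27
Organism 7: 1 + (0.38×4.27 + 0.47×3.27 + 0.15×2.27) = 4.5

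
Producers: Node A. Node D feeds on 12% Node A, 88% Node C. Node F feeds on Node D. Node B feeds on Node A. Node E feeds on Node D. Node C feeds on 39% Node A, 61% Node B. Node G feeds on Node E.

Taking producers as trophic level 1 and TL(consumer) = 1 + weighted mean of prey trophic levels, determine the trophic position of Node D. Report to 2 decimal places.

Node B: 1 + 1 = 2
Node C: 1 + (0.39×1 + 0.61×2) = 2.61
Node D: 1 + (0.12×1 + 0.88×2.61) = 3.4168
Node E: 1 + 3.4168 = 4.4168
Node F: 1 + 3.4168 = 4.4168
Node G: 1 + 4.4168 = 5.4168

3.42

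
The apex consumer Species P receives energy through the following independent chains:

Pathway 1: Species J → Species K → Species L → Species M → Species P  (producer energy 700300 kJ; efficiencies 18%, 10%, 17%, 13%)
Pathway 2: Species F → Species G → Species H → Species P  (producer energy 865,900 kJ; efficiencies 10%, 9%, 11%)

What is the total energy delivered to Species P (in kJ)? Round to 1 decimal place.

Pathway 1: 700300 × 0.18 × 0.1 × 0.17 × 0.13 = 278.57934 kJ
Pathway 2: 865900 × 0.1 × 0.09 × 0.11 = 857.241 kJ
Total at Species P: 278.57934 + 857.241 = 1135.82034 kJ

1135.8 kJ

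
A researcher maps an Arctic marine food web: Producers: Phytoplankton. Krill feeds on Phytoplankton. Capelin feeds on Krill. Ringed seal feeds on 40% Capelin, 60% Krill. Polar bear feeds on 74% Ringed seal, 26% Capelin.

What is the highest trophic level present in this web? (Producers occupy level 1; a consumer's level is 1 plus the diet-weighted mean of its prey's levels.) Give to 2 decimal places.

4.30

Krill: 1 + 1 = 2
Capelin: 1 + 2 = 3
Ringed seal: 1 + (0.4×3 + 0.6×2) = 3.4
Polar bear: 1 + (0.74×3.4 + 0.26×3) = 4.296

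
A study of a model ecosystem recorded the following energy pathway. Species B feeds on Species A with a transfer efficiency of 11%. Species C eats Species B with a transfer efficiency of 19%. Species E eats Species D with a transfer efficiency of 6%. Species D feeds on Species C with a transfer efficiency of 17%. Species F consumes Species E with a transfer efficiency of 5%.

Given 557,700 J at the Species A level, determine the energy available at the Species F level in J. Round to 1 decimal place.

Species B: 557700 × 0.11 = 61347 J
Species C: 61347 × 0.19 = 11655.93 J
Species D: 11655.93 × 0.17 = 1981.5081 J
Species E: 1981.5081 × 0.06 = 118.890486 J
Species F: 118.890486 × 0.05 = 5.9445243 J

5.9 J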